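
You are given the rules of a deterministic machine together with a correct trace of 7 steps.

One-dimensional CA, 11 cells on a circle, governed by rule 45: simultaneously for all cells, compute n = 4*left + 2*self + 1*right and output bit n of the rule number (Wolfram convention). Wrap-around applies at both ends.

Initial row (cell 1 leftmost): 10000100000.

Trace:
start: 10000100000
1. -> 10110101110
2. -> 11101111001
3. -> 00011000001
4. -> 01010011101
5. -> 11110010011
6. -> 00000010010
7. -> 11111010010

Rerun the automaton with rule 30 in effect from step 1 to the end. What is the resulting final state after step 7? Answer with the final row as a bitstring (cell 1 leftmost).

(re-executing steps 1..7 under rule 30; state before step 1: 10000100000)
1. -> 11001110001
2. -> 00111001011
3. -> 11100111010
4. -> 10011100010
5. -> 11110010110
6. -> 10001110100
7. -> 11011000111

11011000111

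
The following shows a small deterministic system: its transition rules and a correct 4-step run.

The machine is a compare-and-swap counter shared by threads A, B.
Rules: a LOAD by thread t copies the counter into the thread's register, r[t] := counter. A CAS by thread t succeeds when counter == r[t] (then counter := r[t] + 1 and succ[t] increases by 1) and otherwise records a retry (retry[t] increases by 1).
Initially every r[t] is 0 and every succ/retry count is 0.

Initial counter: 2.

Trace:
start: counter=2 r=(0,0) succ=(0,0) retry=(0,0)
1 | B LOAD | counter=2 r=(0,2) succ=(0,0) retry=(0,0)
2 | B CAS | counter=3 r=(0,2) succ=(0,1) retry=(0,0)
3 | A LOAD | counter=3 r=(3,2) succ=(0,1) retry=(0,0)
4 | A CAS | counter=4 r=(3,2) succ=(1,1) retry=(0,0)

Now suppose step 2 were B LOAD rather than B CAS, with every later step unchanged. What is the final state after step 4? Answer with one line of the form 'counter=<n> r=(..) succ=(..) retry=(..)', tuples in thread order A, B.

counter=3 r=(2,2) succ=(1,0) retry=(0,0)

(re-executing from step 2 with the substitution; state before step 2: counter=2 r=(0,2) succ=(0,0) retry=(0,0))
2 | B LOAD | counter=2 r=(0,2) succ=(0,0) retry=(0,0)
3 | A LOAD | counter=2 r=(2,2) succ=(0,0) retry=(0,0)
4 | A CAS | counter=3 r=(2,2) succ=(1,0) retry=(0,0)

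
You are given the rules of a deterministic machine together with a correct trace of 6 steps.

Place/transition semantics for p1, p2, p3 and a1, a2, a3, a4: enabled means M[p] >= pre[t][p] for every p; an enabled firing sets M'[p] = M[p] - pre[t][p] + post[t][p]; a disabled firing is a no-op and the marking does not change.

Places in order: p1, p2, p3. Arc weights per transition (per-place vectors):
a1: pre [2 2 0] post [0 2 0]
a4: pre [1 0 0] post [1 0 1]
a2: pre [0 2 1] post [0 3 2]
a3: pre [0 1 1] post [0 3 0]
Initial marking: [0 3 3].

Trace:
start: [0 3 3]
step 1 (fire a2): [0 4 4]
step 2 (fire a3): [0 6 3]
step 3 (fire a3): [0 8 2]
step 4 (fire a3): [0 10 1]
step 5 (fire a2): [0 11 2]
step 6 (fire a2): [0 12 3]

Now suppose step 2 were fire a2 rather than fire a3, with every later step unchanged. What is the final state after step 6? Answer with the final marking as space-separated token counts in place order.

0 11 5

(re-executing from step 2 with the substitution; state before step 2: [0 4 4])
step 2 (fire a2): [0 5 5]
step 3 (fire a3): [0 7 4]
step 4 (fire a3): [0 9 3]
step 5 (fire a2): [0 10 4]
step 6 (fire a2): [0 11 5]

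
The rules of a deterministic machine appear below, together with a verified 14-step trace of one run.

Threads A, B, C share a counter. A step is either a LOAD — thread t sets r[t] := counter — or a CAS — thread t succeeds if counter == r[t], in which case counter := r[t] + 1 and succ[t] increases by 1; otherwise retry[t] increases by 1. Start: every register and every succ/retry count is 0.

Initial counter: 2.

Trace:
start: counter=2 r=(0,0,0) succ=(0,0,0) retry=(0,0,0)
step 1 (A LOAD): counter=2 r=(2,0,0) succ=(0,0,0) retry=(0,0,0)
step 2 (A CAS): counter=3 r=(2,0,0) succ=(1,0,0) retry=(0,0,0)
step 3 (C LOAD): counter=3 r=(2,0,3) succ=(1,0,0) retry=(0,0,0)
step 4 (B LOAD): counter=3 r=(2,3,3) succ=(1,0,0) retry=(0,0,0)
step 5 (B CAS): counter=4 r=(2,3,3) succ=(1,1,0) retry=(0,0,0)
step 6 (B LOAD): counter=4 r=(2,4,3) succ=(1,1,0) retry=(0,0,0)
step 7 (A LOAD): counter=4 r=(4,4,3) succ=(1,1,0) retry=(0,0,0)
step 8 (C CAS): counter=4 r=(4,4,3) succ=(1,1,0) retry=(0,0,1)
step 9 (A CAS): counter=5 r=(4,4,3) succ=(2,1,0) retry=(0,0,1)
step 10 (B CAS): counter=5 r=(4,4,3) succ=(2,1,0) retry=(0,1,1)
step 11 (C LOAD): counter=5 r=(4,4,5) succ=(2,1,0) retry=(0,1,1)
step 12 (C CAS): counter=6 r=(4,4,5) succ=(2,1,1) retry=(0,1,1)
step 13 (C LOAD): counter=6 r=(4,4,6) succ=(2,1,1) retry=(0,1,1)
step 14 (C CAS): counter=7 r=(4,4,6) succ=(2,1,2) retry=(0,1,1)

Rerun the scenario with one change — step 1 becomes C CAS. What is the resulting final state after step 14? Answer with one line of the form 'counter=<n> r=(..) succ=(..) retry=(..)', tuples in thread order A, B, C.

counter=6 r=(3,3,5) succ=(1,1,2) retry=(1,1,2)

(re-executing from step 1 with the substitution; state before step 1: counter=2 r=(0,0,0) succ=(0,0,0) retry=(0,0,0))
step 1 (C CAS): counter=2 r=(0,0,0) succ=(0,0,0) retry=(0,0,1)
step 2 (A CAS): counter=2 r=(0,0,0) succ=(0,0,0) retry=(1,0,1)
step 3 (C LOAD): counter=2 r=(0,0,2) succ=(0,0,0) retry=(1,0,1)
step 4 (B LOAD): counter=2 r=(0,2,2) succ=(0,0,0) retry=(1,0,1)
step 5 (B CAS): counter=3 r=(0,2,2) succ=(0,1,0) retry=(1,0,1)
step 6 (B LOAD): counter=3 r=(0,3,2) succ=(0,1,0) retry=(1,0,1)
step 7 (A LOAD): counter=3 r=(3,3,2) succ=(0,1,0) retry=(1,0,1)
step 8 (C CAS): counter=3 r=(3,3,2) succ=(0,1,0) retry=(1,0,2)
step 9 (A CAS): counter=4 r=(3,3,2) succ=(1,1,0) retry=(1,0,2)
step 10 (B CAS): counter=4 r=(3,3,2) succ=(1,1,0) retry=(1,1,2)
step 11 (C LOAD): counter=4 r=(3,3,4) succ=(1,1,0) retry=(1,1,2)
step 12 (C CAS): counter=5 r=(3,3,4) succ=(1,1,1) retry=(1,1,2)
step 13 (C LOAD): counter=5 r=(3,3,5) succ=(1,1,1) retry=(1,1,2)
step 14 (C CAS): counter=6 r=(3,3,5) succ=(1,1,2) retry=(1,1,2)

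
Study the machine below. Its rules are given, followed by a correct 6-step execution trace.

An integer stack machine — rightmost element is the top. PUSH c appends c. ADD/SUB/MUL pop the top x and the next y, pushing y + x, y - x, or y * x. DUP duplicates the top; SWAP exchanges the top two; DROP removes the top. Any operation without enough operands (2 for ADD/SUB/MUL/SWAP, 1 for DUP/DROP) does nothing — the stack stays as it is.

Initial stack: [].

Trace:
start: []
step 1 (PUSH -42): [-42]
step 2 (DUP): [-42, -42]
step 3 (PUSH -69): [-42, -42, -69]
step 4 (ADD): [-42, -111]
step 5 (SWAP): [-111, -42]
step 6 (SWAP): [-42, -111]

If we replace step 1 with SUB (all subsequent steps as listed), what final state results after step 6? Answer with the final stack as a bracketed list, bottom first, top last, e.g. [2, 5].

[-69]

(re-executing from step 1 with the substitution; state before step 1: [])
step 1 (SUB): []
step 2 (DUP): []
step 3 (PUSH -69): [-69]
step 4 (ADD): [-69]
step 5 (SWAP): [-69]
step 6 (SWAP): [-69]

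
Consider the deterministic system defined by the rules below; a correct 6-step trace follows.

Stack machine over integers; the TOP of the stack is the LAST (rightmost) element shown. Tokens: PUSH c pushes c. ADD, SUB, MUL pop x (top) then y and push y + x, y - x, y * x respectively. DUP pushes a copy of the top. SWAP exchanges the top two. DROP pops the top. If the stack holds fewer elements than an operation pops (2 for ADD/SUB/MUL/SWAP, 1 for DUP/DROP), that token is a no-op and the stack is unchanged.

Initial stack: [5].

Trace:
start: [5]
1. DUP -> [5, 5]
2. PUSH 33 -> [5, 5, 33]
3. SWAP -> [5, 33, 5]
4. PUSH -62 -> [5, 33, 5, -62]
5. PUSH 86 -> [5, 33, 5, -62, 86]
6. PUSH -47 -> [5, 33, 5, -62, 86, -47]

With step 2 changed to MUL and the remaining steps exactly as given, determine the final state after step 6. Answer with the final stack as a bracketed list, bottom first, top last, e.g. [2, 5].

[25, -62, 86, -47]

(re-executing from step 2 with the substitution; state before step 2: [5, 5])
2. MUL -> [25]
3. SWAP -> [25]
4. PUSH -62 -> [25, -62]
5. PUSH 86 -> [25, -62, 86]
6. PUSH -47 -> [25, -62, 86, -47]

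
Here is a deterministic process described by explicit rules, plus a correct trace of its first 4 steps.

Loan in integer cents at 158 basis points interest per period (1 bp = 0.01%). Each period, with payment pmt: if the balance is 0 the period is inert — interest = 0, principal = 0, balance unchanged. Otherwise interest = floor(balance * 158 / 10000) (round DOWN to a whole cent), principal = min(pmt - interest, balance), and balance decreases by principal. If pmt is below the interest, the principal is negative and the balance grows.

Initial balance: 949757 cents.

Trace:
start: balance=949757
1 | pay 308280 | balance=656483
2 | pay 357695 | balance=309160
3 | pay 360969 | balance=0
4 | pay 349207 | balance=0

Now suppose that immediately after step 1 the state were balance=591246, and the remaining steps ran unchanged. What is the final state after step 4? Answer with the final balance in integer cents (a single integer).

0

state after step 1 := balance=591246
2 | pay 357695 | balance=242892
3 | pay 360969 | balance=0
4 | pay 349207 | balance=0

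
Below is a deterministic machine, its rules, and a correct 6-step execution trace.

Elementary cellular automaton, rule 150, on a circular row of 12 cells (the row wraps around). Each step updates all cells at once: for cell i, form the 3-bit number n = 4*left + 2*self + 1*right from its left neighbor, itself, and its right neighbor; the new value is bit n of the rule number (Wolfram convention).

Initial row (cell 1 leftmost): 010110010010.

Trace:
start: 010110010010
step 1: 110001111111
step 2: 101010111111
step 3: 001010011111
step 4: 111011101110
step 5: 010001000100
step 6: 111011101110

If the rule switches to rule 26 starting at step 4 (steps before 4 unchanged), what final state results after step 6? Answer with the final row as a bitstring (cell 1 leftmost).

000010110111

(re-executing steps 4..6 under rule 26; state before step 4: 001010011111)
step 4: 110001110000
step 5: 101011001001
step 6: 000010110111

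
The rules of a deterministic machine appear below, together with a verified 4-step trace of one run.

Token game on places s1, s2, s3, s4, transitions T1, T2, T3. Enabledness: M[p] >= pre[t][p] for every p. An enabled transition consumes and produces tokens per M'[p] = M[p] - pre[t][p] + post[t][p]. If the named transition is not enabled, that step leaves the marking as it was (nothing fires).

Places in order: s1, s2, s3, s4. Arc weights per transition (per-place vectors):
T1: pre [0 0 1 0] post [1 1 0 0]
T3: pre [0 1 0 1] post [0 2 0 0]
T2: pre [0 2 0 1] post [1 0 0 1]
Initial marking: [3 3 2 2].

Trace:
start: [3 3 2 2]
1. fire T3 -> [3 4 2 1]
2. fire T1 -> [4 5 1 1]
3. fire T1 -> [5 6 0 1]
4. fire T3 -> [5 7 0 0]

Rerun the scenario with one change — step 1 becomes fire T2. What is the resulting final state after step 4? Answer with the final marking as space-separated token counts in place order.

(re-executing from step 1 with the substitution; state before step 1: [3 3 2 2])
1. fire T2 -> [4 1 2 2]
2. fire T1 -> [5 2 1 2]
3. fire T1 -> [6 3 0 2]
4. fire T3 -> [6 4 0 1]

6 4 0 1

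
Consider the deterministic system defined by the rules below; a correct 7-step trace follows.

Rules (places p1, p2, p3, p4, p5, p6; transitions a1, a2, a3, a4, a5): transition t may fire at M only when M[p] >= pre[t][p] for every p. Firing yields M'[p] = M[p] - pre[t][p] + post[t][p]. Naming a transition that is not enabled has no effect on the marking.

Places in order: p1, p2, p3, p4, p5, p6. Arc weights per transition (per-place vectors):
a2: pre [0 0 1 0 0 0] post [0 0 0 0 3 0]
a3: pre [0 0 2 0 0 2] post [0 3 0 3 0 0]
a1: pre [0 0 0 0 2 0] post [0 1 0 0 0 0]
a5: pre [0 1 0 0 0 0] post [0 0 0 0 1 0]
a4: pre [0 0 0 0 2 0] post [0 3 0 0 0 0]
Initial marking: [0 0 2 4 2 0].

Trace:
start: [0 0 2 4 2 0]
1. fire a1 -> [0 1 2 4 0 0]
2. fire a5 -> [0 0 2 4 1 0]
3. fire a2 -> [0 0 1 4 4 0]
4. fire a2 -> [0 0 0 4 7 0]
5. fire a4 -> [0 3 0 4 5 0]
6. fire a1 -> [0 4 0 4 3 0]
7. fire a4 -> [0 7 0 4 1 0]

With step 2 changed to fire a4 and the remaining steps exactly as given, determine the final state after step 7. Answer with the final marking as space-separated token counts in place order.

0 8 0 4 0 0

(re-executing from step 2 with the substitution; state before step 2: [0 1 2 4 0 0])
2. fire a4 -> [0 1 2 4 0 0]
3. fire a2 -> [0 1 1 4 3 0]
4. fire a2 -> [0 1 0 4 6 0]
5. fire a4 -> [0 4 0 4 4 0]
6. fire a1 -> [0 5 0 4 2 0]
7. fire a4 -> [0 8 0 4 0 0]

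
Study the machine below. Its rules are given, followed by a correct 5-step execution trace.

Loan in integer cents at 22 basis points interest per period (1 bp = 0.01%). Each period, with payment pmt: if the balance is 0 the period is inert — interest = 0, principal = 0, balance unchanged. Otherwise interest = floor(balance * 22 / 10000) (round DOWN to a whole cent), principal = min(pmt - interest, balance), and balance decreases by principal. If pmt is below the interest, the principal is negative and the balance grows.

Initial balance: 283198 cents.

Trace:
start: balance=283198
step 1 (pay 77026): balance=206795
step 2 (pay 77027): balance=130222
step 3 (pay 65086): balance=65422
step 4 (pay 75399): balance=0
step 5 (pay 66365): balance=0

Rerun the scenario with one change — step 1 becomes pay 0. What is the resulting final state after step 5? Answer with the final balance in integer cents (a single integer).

(re-executing from step 1 with the substitution; state before step 1: balance=283198)
step 1 (pay 0): balance=283821
step 2 (pay 77027): balance=207418
step 3 (pay 65086): balance=142788
step 4 (pay 75399): balance=67703
step 5 (pay 66365): balance=1486

1486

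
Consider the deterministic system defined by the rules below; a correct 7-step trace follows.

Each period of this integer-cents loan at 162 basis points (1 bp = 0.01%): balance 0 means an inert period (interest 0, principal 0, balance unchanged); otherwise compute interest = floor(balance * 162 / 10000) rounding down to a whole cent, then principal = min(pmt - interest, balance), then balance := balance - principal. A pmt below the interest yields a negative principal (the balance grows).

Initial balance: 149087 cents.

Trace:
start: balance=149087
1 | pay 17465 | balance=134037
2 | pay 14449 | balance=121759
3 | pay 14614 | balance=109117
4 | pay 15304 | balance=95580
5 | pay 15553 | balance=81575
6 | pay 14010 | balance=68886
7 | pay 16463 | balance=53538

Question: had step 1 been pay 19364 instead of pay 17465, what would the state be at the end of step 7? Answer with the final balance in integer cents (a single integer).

(re-executing from step 1 with the substitution; state before step 1: balance=149087)
1 | pay 19364 | balance=132138
2 | pay 14449 | balance=119829
3 | pay 14614 | balance=107156
4 | pay 15304 | balance=93587
5 | pay 15553 | balance=79550
6 | pay 14010 | balance=66828
7 | pay 16463 | balance=51447

51447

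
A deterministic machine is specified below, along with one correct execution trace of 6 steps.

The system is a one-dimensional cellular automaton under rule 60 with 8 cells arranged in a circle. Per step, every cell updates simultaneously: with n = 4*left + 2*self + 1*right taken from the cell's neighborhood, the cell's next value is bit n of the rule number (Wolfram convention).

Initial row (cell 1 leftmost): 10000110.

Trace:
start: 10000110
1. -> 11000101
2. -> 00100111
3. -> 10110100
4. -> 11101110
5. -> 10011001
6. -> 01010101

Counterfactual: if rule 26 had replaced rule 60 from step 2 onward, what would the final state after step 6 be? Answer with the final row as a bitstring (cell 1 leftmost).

(re-executing steps 2..6 under rule 26; state before step 2: 11000101)
2. -> 00101001
3. -> 11000110
4. -> 10101100
5. -> 00001011
6. -> 10010010

10010010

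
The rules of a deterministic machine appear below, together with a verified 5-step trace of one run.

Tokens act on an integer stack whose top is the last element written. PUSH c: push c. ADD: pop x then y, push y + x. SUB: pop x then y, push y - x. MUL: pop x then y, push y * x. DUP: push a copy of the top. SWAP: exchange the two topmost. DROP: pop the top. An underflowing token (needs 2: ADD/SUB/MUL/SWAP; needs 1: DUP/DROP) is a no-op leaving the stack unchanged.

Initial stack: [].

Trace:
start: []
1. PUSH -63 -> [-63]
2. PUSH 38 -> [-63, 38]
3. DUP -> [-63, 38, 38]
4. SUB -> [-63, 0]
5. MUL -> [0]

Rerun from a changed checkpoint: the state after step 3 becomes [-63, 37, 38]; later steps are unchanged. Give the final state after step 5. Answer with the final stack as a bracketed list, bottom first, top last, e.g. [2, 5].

[63]

state after step 3 := [-63, 37, 38]
4. SUB -> [-63, -1]
5. MUL -> [63]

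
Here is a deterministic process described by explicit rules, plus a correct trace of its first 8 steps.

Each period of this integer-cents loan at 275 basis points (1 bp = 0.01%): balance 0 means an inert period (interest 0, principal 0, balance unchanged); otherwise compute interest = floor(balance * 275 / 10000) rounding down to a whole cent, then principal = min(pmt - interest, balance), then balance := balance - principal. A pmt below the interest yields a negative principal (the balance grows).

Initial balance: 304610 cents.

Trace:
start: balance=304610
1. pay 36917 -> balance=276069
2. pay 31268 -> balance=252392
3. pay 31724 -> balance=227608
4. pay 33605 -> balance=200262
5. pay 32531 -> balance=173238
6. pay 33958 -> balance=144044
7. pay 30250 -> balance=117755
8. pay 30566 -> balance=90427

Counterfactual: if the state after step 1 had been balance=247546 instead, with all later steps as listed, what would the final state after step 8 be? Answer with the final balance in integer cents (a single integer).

state after step 1 := balance=247546
2. pay 31268 -> balance=223085
3. pay 31724 -> balance=197495
4. pay 33605 -> balance=169321
5. pay 32531 -> balance=141446
6. pay 33958 -> balance=111377
7. pay 30250 -> balance=84189
8. pay 30566 -> balance=55938

55938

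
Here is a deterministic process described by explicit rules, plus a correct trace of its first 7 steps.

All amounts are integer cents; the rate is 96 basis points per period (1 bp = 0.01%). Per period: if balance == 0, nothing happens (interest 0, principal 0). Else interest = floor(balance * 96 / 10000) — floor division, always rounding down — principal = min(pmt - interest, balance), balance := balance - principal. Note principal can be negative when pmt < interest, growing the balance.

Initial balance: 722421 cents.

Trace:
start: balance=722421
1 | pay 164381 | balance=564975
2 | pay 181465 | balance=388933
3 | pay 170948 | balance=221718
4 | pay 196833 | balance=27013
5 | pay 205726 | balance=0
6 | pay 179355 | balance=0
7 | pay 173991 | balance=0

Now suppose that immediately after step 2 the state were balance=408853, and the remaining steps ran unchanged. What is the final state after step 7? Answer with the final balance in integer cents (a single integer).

0

state after step 2 := balance=408853
3 | pay 170948 | balance=241829
4 | pay 196833 | balance=47317
5 | pay 205726 | balance=0
6 | pay 179355 | balance=0
7 | pay 173991 | balance=0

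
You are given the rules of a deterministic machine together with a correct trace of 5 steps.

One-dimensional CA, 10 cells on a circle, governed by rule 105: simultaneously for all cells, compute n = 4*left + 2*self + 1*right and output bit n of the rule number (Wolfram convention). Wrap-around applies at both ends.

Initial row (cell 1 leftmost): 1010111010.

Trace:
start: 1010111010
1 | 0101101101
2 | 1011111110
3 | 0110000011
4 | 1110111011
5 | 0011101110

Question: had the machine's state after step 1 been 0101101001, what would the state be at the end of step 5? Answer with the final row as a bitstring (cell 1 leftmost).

0110101010

state after step 1 := 0101101001
2 | 1011110000
3 | 0110010110
4 | 0110001110
5 | 0110101010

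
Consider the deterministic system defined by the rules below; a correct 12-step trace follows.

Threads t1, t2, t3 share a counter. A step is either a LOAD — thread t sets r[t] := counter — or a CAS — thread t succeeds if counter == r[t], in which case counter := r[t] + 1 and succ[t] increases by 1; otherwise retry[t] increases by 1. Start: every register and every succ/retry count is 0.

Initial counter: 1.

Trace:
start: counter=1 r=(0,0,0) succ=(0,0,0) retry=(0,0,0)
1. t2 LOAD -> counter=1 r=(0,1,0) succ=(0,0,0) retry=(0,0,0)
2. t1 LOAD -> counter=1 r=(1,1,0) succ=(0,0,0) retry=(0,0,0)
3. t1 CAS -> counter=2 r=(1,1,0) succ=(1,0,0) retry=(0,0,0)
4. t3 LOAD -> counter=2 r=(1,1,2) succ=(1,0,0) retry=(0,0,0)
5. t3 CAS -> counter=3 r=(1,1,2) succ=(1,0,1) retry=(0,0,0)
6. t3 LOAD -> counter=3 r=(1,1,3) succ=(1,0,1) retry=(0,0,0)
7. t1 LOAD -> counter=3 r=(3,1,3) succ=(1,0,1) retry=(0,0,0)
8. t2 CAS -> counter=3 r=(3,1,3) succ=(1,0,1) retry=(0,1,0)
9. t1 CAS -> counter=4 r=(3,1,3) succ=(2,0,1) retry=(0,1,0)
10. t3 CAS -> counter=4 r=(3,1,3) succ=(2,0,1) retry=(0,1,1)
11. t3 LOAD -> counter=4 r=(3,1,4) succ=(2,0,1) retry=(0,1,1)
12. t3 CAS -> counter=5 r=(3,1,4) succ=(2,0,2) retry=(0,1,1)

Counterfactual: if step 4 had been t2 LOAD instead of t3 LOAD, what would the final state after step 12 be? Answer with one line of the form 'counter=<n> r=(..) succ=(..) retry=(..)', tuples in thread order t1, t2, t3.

counter=4 r=(2,2,3) succ=(1,1,1) retry=(1,0,2)

(re-executing from step 4 with the substitution; state before step 4: counter=2 r=(1,1,0) succ=(1,0,0) retry=(0,0,0))
4. t2 LOAD -> counter=2 r=(1,2,0) succ=(1,0,0) retry=(0,0,0)
5. t3 CAS -> counter=2 r=(1,2,0) succ=(1,0,0) retry=(0,0,1)
6. t3 LOAD -> counter=2 r=(1,2,2) succ=(1,0,0) retry=(0,0,1)
7. t1 LOAD -> counter=2 r=(2,2,2) succ=(1,0,0) retry=(0,0,1)
8. t2 CAS -> counter=3 r=(2,2,2) succ=(1,1,0) retry=(0,0,1)
9. t1 CAS -> counter=3 r=(2,2,2) succ=(1,1,0) retry=(1,0,1)
10. t3 CAS -> counter=3 r=(2,2,2) succ=(1,1,0) retry=(1,0,2)
11. t3 LOAD -> counter=3 r=(2,2,3) succ=(1,1,0) retry=(1,0,2)
12. t3 CAS -> counter=4 r=(2,2,3) succ=(1,1,1) retry=(1,0,2)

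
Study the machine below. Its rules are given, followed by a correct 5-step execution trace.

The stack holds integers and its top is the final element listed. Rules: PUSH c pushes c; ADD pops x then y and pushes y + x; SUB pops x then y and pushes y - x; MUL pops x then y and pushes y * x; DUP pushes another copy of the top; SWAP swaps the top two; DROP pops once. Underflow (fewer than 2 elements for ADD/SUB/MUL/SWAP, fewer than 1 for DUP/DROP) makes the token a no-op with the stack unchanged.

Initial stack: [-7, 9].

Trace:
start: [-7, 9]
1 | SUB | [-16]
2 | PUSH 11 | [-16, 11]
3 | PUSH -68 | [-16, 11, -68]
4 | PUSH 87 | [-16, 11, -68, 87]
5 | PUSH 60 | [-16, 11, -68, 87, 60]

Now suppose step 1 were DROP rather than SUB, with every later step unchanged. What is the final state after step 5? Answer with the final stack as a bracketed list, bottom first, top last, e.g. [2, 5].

(re-executing from step 1 with the substitution; state before step 1: [-7, 9])
1 | DROP | [-7]
2 | PUSH 11 | [-7, 11]
3 | PUSH -68 | [-7, 11, -68]
4 | PUSH 87 | [-7, 11, -68, 87]
5 | PUSH 60 | [-7, 11, -68, 87, 60]

[-7, 11, -68, 87, 60]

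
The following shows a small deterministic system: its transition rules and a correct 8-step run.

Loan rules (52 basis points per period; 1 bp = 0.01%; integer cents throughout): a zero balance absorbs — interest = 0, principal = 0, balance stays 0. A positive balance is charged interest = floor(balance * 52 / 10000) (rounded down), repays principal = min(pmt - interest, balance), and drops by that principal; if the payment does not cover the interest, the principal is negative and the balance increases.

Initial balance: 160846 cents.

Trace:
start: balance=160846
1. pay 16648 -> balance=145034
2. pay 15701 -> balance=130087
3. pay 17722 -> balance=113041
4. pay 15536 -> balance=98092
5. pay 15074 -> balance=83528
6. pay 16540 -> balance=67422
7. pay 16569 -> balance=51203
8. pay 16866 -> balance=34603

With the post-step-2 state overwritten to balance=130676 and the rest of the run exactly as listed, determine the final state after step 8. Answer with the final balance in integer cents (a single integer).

state after step 2 := balance=130676
3. pay 17722 -> balance=113633
4. pay 15536 -> balance=98687
5. pay 15074 -> balance=84126
6. pay 16540 -> balance=68023
7. pay 16569 -> balance=51807
8. pay 16866 -> balance=35210

35210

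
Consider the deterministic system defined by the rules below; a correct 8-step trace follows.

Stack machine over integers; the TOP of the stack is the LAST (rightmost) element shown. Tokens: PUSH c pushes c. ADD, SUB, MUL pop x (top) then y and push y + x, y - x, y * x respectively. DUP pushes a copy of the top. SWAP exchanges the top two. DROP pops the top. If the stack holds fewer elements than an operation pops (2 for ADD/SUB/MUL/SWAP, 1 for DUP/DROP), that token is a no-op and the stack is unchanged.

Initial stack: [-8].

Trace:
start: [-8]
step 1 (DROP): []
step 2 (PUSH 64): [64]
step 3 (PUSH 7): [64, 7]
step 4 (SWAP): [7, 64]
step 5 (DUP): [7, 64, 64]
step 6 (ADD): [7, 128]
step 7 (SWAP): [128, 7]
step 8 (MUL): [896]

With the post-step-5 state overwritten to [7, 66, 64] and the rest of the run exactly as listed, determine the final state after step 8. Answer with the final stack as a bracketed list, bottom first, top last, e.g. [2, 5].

[910]

state after step 5 := [7, 66, 64]
step 6 (ADD): [7, 130]
step 7 (SWAP): [130, 7]
step 8 (MUL): [910]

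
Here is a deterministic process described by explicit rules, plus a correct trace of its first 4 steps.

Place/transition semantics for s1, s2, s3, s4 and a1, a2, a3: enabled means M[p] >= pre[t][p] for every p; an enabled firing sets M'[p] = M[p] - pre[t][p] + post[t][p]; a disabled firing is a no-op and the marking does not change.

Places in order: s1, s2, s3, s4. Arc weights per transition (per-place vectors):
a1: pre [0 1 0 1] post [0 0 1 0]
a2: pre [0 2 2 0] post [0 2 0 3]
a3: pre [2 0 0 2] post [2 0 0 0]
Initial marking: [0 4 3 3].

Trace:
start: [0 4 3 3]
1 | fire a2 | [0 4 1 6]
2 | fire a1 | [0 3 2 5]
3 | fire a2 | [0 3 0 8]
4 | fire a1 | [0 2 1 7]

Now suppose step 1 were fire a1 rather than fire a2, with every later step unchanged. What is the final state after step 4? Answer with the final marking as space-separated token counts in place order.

(re-executing from step 1 with the substitution; state before step 1: [0 4 3 3])
1 | fire a1 | [0 3 4 2]
2 | fire a1 | [0 2 5 1]
3 | fire a2 | [0 2 3 4]
4 | fire a1 | [0 1 4 3]

0 1 4 3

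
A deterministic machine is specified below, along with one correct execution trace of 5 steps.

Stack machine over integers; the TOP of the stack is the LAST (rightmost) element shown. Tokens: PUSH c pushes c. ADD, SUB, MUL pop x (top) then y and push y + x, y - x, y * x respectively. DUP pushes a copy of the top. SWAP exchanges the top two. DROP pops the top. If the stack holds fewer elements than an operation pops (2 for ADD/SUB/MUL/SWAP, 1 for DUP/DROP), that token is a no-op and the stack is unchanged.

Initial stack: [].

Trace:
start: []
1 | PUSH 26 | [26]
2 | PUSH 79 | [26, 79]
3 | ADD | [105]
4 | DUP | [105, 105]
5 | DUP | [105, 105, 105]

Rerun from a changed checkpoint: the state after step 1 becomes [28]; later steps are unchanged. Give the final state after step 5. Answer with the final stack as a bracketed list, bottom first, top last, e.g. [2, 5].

[107, 107, 107]

state after step 1 := [28]
2 | PUSH 79 | [28, 79]
3 | ADD | [107]
4 | DUP | [107, 107]
5 | DUP | [107, 107, 107]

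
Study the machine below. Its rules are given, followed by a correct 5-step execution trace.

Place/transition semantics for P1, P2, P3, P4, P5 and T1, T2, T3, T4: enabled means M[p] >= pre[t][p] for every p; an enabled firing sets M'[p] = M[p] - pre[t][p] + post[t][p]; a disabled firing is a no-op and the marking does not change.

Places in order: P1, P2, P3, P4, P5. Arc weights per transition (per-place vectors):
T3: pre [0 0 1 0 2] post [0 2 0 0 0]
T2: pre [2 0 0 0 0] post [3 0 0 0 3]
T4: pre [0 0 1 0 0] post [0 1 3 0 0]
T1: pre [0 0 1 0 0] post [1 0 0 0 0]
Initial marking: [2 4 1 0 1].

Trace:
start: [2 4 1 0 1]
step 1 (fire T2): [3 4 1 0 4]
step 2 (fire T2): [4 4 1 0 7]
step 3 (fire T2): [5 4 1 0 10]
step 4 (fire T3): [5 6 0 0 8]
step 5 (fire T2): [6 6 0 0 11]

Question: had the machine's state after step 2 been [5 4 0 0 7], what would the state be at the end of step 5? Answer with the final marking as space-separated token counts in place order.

state after step 2 := [5 4 0 0 7]
step 3 (fire T2): [6 4 0 0 10]
step 4 (fire T3): [6 4 0 0 10]
step 5 (fire T2): [7 4 0 0 13]

7 4 0 0 13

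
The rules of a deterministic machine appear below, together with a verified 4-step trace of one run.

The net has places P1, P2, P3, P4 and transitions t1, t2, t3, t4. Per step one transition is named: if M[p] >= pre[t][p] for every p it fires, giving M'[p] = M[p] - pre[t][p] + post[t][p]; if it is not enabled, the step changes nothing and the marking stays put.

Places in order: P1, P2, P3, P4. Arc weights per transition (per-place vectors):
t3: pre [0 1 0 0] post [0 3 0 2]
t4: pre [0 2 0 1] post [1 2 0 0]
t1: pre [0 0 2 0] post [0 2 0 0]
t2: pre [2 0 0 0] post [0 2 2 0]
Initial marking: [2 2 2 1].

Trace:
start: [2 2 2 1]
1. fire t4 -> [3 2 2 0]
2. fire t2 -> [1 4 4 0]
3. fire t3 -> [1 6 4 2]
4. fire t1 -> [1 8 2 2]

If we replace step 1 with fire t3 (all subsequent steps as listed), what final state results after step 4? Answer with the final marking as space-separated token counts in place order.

(re-executing from step 1 with the substitution; state before step 1: [2 2 2 1])
1. fire t3 -> [2 4 2 3]
2. fire t2 -> [0 6 4 3]
3. fire t3 -> [0 8 4 5]
4. fire t1 -> [0 10 2 5]

0 10 2 5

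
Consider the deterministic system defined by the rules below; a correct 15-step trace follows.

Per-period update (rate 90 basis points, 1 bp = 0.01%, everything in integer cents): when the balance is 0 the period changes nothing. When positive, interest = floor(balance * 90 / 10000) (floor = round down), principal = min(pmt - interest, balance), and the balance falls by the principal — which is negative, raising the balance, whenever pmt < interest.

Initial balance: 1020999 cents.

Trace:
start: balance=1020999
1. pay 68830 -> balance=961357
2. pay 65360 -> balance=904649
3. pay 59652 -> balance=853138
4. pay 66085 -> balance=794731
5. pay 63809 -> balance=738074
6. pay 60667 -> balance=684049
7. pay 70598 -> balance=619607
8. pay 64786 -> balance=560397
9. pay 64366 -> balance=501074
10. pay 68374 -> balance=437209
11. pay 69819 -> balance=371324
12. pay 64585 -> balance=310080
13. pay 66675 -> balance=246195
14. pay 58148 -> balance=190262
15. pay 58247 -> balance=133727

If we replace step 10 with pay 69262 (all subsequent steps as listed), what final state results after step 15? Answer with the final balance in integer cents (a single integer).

(re-executing from step 10 with the substitution; state before step 10: balance=501074)
10. pay 69262 -> balance=436321
11. pay 69819 -> balance=370428
12. pay 64585 -> balance=309176
13. pay 66675 -> balance=245283
14. pay 58148 -> balance=189342
15. pay 58247 -> balance=132799

132799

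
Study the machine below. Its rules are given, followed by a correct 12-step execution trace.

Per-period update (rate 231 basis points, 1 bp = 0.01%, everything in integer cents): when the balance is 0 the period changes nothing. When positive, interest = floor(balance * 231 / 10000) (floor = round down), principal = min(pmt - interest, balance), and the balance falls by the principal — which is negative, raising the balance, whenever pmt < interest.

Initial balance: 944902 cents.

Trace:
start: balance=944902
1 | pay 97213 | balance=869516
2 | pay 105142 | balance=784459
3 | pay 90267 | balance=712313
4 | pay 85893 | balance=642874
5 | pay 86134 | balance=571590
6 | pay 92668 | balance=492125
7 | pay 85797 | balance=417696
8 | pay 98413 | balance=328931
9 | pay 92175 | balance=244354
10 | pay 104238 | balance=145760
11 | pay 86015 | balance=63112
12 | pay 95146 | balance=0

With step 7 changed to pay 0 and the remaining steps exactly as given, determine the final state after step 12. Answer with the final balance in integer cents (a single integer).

65599

(re-executing from step 7 with the substitution; state before step 7: balance=492125)
7 | pay 0 | balance=503493
8 | pay 98413 | balance=416710
9 | pay 92175 | balance=334161
10 | pay 104238 | balance=237642
11 | pay 86015 | balance=157116
12 | pay 95146 | balance=65599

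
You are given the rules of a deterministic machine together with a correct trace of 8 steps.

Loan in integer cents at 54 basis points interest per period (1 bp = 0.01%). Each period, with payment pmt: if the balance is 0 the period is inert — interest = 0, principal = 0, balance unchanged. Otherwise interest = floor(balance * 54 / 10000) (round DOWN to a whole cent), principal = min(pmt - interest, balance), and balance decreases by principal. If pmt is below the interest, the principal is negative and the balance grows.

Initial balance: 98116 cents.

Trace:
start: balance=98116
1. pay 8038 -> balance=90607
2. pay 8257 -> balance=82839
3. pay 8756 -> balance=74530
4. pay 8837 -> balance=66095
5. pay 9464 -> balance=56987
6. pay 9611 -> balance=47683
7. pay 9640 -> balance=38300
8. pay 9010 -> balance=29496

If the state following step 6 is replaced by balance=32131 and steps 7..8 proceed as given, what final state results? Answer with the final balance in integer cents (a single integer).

state after step 6 := balance=32131
7. pay 9640 -> balance=22664
8. pay 9010 -> balance=13776

13776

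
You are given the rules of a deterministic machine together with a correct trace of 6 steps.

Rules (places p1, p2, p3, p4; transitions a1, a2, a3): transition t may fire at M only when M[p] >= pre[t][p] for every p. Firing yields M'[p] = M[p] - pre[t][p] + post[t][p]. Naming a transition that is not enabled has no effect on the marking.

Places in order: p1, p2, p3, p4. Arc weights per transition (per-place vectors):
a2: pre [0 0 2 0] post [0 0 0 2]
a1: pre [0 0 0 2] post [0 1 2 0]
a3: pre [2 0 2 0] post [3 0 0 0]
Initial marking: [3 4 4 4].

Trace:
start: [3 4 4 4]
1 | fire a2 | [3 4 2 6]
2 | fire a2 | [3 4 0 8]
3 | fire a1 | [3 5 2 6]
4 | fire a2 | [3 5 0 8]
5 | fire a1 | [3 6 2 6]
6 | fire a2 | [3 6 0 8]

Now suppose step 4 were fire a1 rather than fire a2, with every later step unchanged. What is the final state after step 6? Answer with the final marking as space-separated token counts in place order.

3 7 4 4

(re-executing from step 4 with the substitution; state before step 4: [3 5 2 6])
4 | fire a1 | [3 6 4 4]
5 | fire a1 | [3 7 6 2]
6 | fire a2 | [3 7 4 4]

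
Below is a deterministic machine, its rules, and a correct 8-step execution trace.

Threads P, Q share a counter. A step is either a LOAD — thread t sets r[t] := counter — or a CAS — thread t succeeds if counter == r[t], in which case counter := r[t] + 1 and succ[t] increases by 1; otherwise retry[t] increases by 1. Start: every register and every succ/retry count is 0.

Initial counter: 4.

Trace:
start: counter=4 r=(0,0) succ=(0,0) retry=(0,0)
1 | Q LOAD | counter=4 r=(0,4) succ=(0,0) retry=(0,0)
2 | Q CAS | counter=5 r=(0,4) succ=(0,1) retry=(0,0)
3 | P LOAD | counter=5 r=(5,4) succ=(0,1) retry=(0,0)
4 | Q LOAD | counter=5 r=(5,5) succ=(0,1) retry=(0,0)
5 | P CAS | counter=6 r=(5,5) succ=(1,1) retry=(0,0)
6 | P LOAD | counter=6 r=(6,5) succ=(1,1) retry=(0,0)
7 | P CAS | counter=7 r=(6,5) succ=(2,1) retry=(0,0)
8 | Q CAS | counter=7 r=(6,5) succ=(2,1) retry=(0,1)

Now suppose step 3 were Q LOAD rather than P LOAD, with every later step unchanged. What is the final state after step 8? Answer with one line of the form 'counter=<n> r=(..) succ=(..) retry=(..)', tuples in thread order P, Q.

counter=6 r=(5,5) succ=(1,1) retry=(1,1)

(re-executing from step 3 with the substitution; state before step 3: counter=5 r=(0,4) succ=(0,1) retry=(0,0))
3 | Q LOAD | counter=5 r=(0,5) succ=(0,1) retry=(0,0)
4 | Q LOAD | counter=5 r=(0,5) succ=(0,1) retry=(0,0)
5 | P CAS | counter=5 r=(0,5) succ=(0,1) retry=(1,0)
6 | P LOAD | counter=5 r=(5,5) succ=(0,1) retry=(1,0)
7 | P CAS | counter=6 r=(5,5) succ=(1,1) retry=(1,0)
8 | Q CAS | counter=6 r=(5,5) succ=(1,1) retry=(1,1)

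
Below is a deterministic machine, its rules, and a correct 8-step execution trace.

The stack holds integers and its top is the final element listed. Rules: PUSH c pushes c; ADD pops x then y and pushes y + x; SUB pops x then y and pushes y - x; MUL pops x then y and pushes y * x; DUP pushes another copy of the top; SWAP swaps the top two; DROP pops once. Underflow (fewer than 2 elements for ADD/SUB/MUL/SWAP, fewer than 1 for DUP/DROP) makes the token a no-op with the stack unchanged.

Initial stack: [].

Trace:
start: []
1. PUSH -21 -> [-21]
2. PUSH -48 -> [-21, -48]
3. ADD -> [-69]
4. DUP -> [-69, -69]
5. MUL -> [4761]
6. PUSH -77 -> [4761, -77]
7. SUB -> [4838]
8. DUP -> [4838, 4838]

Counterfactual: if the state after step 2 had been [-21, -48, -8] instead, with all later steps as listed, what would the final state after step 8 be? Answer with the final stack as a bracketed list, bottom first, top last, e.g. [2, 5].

state after step 2 := [-21, -48, -8]
3. ADD -> [-21, -56]
4. DUP -> [-21, -56, -56]
5. MUL -> [-21, 3136]
6. PUSH -77 -> [-21, 3136, -77]
7. SUB -> [-21, 3213]
8. DUP -> [-21, 3213, 3213]

[-21, 3213, 3213]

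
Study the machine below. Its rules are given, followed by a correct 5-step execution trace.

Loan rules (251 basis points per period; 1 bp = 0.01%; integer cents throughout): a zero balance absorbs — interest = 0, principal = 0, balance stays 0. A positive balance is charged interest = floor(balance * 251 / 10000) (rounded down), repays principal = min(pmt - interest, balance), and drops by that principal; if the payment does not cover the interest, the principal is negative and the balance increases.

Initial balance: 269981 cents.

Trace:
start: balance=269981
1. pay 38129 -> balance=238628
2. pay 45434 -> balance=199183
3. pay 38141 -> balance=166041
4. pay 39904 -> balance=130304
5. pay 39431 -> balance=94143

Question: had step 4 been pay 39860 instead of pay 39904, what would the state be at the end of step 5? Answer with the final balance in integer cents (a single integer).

(re-executing from step 4 with the substitution; state before step 4: balance=166041)
4. pay 39860 -> balance=130348
5. pay 39431 -> balance=94188

94188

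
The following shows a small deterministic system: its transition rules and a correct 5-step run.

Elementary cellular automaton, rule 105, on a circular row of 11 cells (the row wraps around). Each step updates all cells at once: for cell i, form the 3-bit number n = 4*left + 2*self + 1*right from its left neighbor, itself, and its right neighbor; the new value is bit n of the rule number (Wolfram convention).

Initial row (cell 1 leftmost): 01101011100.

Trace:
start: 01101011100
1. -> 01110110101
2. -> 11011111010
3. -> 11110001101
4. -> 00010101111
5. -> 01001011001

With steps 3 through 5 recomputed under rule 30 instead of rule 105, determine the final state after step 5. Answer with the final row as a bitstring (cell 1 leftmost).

(re-executing steps 3..5 under rule 30; state before step 3: 11011111010)
3. -> 10010000010
4. -> 11111000110
5. -> 10000101100

10000101100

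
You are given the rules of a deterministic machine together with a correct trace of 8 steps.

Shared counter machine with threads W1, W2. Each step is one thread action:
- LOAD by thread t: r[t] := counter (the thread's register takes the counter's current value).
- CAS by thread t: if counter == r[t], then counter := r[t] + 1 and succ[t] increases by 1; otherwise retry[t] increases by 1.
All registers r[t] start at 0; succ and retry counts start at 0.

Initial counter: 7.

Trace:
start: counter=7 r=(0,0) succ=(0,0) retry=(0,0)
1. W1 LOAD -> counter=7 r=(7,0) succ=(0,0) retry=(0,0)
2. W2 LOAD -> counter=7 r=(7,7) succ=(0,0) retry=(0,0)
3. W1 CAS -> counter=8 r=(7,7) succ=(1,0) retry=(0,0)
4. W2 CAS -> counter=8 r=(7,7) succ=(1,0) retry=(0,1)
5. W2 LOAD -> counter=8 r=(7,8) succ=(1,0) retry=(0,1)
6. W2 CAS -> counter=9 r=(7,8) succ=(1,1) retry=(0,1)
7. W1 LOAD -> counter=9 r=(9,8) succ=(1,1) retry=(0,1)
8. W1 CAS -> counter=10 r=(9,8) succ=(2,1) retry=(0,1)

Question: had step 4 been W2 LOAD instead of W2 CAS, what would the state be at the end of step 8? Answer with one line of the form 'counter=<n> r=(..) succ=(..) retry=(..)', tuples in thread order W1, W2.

counter=10 r=(9,8) succ=(2,1) retry=(0,0)

(re-executing from step 4 with the substitution; state before step 4: counter=8 r=(7,7) succ=(1,0) retry=(0,0))
4. W2 LOAD -> counter=8 r=(7,8) succ=(1,0) retry=(0,0)
5. W2 LOAD -> counter=8 r=(7,8) succ=(1,0) retry=(0,0)
6. W2 CAS -> counter=9 r=(7,8) succ=(1,1) retry=(0,0)
7. W1 LOAD -> counter=9 r=(9,8) succ=(1,1) retry=(0,0)
8. W1 CAS -> counter=10 r=(9,8) succ=(2,1) retry=(0,0)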